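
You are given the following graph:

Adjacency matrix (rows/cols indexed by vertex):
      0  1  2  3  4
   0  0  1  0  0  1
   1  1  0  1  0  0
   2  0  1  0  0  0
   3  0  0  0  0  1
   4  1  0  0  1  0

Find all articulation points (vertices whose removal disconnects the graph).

An articulation point is a vertex whose removal disconnects the graph.
Articulation points: [0, 1, 4]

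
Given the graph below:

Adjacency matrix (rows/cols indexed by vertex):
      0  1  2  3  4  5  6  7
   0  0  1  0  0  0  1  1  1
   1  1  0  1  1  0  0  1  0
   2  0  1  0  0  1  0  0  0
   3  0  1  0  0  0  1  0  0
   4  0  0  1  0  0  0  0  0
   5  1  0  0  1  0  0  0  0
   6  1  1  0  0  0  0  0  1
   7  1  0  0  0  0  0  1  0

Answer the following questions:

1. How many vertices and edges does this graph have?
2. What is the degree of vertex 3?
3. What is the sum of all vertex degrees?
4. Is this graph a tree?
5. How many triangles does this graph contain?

Count: 8 vertices, 10 edges.
Vertex 3 has neighbors [1, 5], degree = 2.
Handshaking lemma: 2 * 10 = 20.
A tree on 8 vertices has 7 edges. This graph has 10 edges (3 extra). Not a tree.
Number of triangles = 2.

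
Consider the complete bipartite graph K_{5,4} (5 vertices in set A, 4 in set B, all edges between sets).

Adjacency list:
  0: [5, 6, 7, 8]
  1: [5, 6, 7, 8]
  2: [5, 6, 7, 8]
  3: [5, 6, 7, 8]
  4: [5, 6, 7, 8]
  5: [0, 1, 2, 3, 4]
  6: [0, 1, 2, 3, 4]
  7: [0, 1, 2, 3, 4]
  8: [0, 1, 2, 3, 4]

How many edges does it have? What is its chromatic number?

K_{5,4} has 5 * 4 = 20 edges.
Bipartite graphs have chromatic number 2 (color each partition differently).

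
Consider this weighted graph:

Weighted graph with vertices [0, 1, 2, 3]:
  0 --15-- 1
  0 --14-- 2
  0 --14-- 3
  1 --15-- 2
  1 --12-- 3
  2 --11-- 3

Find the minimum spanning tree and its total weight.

Applying Kruskal's algorithm (sort edges by weight, add if no cycle):
  Add (2,3) w=11
  Add (1,3) w=12
  Add (0,2) w=14
  Skip (0,3) w=14 (creates cycle)
  Skip (0,1) w=15 (creates cycle)
  Skip (1,2) w=15 (creates cycle)
MST weight = 37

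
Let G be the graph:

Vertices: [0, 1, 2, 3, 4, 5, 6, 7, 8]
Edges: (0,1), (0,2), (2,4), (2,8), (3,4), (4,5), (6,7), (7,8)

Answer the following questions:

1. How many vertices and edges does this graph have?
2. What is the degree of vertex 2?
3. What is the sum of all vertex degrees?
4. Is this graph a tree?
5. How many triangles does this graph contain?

Count: 9 vertices, 8 edges.
Vertex 2 has neighbors [0, 4, 8], degree = 3.
Handshaking lemma: 2 * 8 = 16.
A graph is a tree iff it is connected and has exactly n-1 edges. This graph is connected (all 9 vertices in one component) and has 9-1 = 8 edges. It is a tree.
Number of triangles = 0.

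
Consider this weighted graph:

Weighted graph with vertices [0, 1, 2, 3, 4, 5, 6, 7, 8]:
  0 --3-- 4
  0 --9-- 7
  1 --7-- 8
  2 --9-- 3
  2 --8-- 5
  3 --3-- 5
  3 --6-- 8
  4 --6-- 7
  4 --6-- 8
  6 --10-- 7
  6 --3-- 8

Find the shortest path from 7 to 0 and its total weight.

Using Dijkstra's algorithm from vertex 7:
Shortest path: 7 -> 0
Total weight: 9 = 9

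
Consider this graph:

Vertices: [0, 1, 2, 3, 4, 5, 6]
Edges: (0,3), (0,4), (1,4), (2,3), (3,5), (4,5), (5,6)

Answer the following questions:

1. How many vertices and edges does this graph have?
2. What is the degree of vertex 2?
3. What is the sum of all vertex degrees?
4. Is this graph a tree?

Count: 7 vertices, 7 edges.
Vertex 2 has neighbors [3], degree = 1.
Handshaking lemma: 2 * 7 = 14.
A tree on 7 vertices has 6 edges. This graph has 7 edges (1 extra). Not a tree.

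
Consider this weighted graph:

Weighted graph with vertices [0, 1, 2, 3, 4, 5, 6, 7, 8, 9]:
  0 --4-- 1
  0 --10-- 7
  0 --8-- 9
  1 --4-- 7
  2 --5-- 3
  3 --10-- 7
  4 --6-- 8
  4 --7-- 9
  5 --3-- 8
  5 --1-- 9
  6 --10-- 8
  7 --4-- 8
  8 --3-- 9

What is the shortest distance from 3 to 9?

Using Dijkstra's algorithm from vertex 3:
Shortest path: 3 -> 7 -> 8 -> 9
Total weight: 10 + 4 + 3 = 17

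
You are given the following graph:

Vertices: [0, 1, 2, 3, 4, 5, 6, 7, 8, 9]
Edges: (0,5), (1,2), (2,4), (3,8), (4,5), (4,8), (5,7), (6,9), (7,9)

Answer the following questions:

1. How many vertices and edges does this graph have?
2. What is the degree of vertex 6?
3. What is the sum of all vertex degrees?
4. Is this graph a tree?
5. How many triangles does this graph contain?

Count: 10 vertices, 9 edges.
Vertex 6 has neighbors [9], degree = 1.
Handshaking lemma: 2 * 9 = 18.
A graph is a tree iff it is connected and has exactly n-1 edges. This graph is connected (all 10 vertices in one component) and has 10-1 = 9 edges. It is a tree.
Number of triangles = 0.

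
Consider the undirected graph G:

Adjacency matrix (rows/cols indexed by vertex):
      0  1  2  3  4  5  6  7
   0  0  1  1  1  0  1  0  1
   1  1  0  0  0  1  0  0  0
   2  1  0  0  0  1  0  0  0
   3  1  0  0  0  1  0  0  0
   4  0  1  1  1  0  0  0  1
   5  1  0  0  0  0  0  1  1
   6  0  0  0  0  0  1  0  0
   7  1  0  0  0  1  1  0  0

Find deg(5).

Vertex 5 has neighbors [0, 6, 7], so deg(5) = 3.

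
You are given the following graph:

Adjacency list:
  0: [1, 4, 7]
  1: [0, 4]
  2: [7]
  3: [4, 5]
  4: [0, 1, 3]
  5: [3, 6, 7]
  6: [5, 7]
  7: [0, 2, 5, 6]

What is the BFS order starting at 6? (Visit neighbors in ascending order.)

BFS from vertex 6 (neighbors processed in ascending order):
Visit order: 6, 5, 7, 3, 0, 2, 4, 1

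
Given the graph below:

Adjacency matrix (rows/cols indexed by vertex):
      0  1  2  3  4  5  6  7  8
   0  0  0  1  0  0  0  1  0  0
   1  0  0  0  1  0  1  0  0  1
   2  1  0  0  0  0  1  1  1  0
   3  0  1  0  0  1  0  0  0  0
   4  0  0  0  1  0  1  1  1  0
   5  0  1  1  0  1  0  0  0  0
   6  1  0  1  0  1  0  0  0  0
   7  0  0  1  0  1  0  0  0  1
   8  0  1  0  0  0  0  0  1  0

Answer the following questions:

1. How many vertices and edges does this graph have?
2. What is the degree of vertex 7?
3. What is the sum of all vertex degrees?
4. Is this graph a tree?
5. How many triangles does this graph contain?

Count: 9 vertices, 13 edges.
Vertex 7 has neighbors [2, 4, 8], degree = 3.
Handshaking lemma: 2 * 13 = 26.
A tree on 9 vertices has 8 edges. This graph has 13 edges (5 extra). Not a tree.
Number of triangles = 1.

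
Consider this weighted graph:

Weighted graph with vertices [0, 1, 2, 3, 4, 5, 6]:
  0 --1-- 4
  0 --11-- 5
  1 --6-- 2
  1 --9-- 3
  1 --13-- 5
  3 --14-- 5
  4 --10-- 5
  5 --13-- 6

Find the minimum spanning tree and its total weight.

Applying Kruskal's algorithm (sort edges by weight, add if no cycle):
  Add (0,4) w=1
  Add (1,2) w=6
  Add (1,3) w=9
  Add (4,5) w=10
  Skip (0,5) w=11 (creates cycle)
  Add (1,5) w=13
  Add (5,6) w=13
  Skip (3,5) w=14 (creates cycle)
MST weight = 52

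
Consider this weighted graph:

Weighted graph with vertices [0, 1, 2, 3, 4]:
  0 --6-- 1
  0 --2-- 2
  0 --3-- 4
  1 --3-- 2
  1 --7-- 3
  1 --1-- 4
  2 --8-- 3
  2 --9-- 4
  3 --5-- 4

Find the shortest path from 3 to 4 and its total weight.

Using Dijkstra's algorithm from vertex 3:
Shortest path: 3 -> 4
Total weight: 5 = 5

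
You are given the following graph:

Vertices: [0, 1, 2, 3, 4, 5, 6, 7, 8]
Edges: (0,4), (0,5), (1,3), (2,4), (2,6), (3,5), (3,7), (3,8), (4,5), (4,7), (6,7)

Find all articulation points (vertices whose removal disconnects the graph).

An articulation point is a vertex whose removal disconnects the graph.
Articulation points: [3]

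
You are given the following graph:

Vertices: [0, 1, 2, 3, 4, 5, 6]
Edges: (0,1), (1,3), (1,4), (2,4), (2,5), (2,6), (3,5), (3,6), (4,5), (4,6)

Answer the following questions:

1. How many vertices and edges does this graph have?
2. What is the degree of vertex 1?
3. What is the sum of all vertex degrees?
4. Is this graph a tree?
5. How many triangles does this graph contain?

Count: 7 vertices, 10 edges.
Vertex 1 has neighbors [0, 3, 4], degree = 3.
Handshaking lemma: 2 * 10 = 20.
A tree on 7 vertices has 6 edges. This graph has 10 edges (4 extra). Not a tree.
Number of triangles = 2.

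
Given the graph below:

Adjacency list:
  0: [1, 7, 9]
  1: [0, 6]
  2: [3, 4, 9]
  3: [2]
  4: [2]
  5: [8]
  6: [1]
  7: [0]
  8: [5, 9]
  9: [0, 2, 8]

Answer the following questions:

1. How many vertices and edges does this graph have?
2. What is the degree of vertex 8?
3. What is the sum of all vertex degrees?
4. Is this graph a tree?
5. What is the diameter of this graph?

Count: 10 vertices, 9 edges.
Vertex 8 has neighbors [5, 9], degree = 2.
Handshaking lemma: 2 * 9 = 18.
A graph is a tree iff it is connected and has exactly n-1 edges. This graph is connected (all 10 vertices in one component) and has 10-1 = 9 edges. It is a tree.
Diameter (longest shortest path) = 5.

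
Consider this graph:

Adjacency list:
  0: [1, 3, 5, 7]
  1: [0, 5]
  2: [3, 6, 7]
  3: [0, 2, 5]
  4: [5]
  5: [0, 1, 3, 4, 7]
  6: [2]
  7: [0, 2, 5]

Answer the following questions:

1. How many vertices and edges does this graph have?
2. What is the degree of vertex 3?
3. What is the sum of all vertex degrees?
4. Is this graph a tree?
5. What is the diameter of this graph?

Count: 8 vertices, 11 edges.
Vertex 3 has neighbors [0, 2, 5], degree = 3.
Handshaking lemma: 2 * 11 = 22.
A tree on 8 vertices has 7 edges. This graph has 11 edges (4 extra). Not a tree.
Diameter (longest shortest path) = 4.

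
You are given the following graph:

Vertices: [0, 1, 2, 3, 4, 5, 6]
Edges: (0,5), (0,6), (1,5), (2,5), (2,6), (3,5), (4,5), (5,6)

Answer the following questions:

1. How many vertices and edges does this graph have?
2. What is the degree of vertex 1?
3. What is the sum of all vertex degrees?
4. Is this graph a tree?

Count: 7 vertices, 8 edges.
Vertex 1 has neighbors [5], degree = 1.
Handshaking lemma: 2 * 8 = 16.
A tree on 7 vertices has 6 edges. This graph has 8 edges (2 extra). Not a tree.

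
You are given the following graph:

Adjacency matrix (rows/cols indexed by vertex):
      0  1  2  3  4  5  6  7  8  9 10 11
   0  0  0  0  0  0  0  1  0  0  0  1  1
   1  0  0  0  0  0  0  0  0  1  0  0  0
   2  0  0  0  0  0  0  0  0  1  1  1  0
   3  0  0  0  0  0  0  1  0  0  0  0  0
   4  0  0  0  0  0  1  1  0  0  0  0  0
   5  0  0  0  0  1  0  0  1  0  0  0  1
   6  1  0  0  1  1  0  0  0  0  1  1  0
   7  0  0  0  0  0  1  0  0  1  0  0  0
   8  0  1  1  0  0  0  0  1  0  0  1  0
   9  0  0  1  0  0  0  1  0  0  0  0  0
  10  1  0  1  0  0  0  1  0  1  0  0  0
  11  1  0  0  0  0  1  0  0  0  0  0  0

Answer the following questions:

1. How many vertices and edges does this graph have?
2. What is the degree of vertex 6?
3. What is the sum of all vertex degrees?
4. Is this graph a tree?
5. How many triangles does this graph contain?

Count: 12 vertices, 16 edges.
Vertex 6 has neighbors [0, 3, 4, 9, 10], degree = 5.
Handshaking lemma: 2 * 16 = 32.
A tree on 12 vertices has 11 edges. This graph has 16 edges (5 extra). Not a tree.
Number of triangles = 2.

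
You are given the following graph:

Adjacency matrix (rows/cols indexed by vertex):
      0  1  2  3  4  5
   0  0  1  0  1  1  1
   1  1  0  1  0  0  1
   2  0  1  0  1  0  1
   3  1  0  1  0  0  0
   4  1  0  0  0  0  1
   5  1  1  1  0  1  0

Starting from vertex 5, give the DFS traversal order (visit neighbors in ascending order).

DFS from vertex 5 (neighbors processed in ascending order):
Visit order: 5, 0, 1, 2, 3, 4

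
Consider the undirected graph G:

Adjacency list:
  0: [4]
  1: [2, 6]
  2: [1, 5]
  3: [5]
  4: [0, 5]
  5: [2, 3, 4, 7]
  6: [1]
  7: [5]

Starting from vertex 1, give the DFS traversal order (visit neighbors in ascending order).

DFS from vertex 1 (neighbors processed in ascending order):
Visit order: 1, 2, 5, 3, 4, 0, 7, 6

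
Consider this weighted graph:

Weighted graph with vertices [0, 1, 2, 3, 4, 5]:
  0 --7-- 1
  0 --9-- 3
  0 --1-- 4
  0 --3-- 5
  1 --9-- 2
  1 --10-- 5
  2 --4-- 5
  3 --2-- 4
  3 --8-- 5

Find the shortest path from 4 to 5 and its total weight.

Using Dijkstra's algorithm from vertex 4:
Shortest path: 4 -> 0 -> 5
Total weight: 1 + 3 = 4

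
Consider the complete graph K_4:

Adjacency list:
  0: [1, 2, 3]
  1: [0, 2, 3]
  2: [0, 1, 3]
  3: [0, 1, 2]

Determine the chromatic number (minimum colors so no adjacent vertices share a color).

In K_4, every vertex is adjacent to every other vertex.
Each vertex needs a unique color.
Chromatic number = 4.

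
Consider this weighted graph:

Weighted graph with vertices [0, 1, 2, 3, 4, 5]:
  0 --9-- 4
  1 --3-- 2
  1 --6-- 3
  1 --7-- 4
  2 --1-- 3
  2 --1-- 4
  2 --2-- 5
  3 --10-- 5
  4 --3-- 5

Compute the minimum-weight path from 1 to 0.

Using Dijkstra's algorithm from vertex 1:
Shortest path: 1 -> 2 -> 4 -> 0
Total weight: 3 + 1 + 9 = 13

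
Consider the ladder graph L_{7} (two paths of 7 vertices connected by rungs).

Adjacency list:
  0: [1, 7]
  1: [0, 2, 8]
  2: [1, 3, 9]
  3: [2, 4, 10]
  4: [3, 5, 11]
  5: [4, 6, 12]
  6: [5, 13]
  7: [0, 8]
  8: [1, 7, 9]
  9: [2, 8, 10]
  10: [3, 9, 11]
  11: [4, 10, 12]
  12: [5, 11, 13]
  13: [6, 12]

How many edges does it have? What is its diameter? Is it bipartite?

Ladder graph L_{7}: 7 rungs + 2 * (7-1) path edges = 7 + 12 = 19 edges.
Diameter = 7.
Ladder graphs are bipartite (alternating coloring along each path).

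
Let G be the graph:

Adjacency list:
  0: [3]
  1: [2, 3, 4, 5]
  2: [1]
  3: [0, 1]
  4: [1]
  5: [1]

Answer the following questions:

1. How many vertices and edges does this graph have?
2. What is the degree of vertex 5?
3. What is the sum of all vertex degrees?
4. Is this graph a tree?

Count: 6 vertices, 5 edges.
Vertex 5 has neighbors [1], degree = 1.
Handshaking lemma: 2 * 5 = 10.
A graph is a tree iff it is connected and has exactly n-1 edges. This graph is connected (all 6 vertices in one component) and has 6-1 = 5 edges. It is a tree.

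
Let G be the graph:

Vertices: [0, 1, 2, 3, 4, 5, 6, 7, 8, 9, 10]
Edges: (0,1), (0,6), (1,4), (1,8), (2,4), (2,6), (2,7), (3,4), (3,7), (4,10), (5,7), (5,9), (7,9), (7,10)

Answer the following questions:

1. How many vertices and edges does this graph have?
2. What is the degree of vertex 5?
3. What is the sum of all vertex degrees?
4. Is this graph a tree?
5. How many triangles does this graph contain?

Count: 11 vertices, 14 edges.
Vertex 5 has neighbors [7, 9], degree = 2.
Handshaking lemma: 2 * 14 = 28.
A tree on 11 vertices has 10 edges. This graph has 14 edges (4 extra). Not a tree.
Number of triangles = 1.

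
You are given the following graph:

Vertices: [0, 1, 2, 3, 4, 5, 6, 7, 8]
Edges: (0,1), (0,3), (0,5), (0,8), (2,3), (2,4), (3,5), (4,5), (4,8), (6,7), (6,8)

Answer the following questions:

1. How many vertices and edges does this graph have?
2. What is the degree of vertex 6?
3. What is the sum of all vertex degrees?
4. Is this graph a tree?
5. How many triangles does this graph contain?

Count: 9 vertices, 11 edges.
Vertex 6 has neighbors [7, 8], degree = 2.
Handshaking lemma: 2 * 11 = 22.
A tree on 9 vertices has 8 edges. This graph has 11 edges (3 extra). Not a tree.
Number of triangles = 1.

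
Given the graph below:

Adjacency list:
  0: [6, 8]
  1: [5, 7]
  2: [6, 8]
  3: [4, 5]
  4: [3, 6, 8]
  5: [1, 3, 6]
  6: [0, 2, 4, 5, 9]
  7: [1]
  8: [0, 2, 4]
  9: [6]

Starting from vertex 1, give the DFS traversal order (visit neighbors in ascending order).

DFS from vertex 1 (neighbors processed in ascending order):
Visit order: 1, 5, 3, 4, 6, 0, 8, 2, 9, 7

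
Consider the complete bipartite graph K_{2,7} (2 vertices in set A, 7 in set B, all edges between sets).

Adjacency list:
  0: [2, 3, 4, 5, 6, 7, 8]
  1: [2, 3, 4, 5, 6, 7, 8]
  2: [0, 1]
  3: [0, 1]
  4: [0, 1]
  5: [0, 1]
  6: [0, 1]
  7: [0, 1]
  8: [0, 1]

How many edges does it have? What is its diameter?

K_{2,7} has 2 * 7 = 14 edges.
Any vertex reaches any opposite-side vertex in 1 step; same-side vertices reach in 2 steps via any opposite-side vertex.
Diameter = 2.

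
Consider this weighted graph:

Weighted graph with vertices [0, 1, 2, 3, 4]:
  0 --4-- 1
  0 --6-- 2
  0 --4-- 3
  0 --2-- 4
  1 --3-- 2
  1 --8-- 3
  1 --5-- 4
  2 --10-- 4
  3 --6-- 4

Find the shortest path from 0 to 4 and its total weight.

Using Dijkstra's algorithm from vertex 0:
Shortest path: 0 -> 4
Total weight: 2 = 2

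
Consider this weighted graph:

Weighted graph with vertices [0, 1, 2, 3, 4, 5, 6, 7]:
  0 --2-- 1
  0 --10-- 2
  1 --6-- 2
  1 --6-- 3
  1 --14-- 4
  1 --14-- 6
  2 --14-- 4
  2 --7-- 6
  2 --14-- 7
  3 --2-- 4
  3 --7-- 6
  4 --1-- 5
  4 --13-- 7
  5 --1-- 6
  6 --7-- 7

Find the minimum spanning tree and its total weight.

Applying Kruskal's algorithm (sort edges by weight, add if no cycle):
  Add (4,5) w=1
  Add (5,6) w=1
  Add (0,1) w=2
  Add (3,4) w=2
  Add (1,3) w=6
  Add (1,2) w=6
  Skip (2,6) w=7 (creates cycle)
  Skip (3,6) w=7 (creates cycle)
  Add (6,7) w=7
  Skip (0,2) w=10 (creates cycle)
  Skip (4,7) w=13 (creates cycle)
  Skip (1,4) w=14 (creates cycle)
  Skip (1,6) w=14 (creates cycle)
  Skip (2,4) w=14 (creates cycle)
  Skip (2,7) w=14 (creates cycle)
MST weight = 25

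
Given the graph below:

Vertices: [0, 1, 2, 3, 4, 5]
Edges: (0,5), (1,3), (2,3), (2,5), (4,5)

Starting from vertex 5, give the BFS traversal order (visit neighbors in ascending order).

BFS from vertex 5 (neighbors processed in ascending order):
Visit order: 5, 0, 2, 4, 3, 1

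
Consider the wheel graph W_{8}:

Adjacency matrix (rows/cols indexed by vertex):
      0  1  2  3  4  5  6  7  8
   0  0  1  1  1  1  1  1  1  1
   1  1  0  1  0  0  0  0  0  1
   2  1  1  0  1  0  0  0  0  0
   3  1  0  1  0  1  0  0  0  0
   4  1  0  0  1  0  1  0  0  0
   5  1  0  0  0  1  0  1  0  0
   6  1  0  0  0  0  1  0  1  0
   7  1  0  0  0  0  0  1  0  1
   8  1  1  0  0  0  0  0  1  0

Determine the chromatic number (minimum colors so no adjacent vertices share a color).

W_{8} = C_{8} plus a hub adjacent to every cycle vertex.
The outer cycle needs 2 colors (even cycle); the hub is adjacent to all of them so needs a fresh color.
Chromatic number = 2 + 1 = 3.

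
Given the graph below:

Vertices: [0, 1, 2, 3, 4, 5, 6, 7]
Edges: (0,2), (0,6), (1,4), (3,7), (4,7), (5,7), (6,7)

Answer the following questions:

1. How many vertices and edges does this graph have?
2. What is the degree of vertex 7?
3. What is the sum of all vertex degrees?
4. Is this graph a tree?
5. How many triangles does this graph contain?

Count: 8 vertices, 7 edges.
Vertex 7 has neighbors [3, 4, 5, 6], degree = 4.
Handshaking lemma: 2 * 7 = 14.
A graph is a tree iff it is connected and has exactly n-1 edges. This graph is connected (all 8 vertices in one component) and has 8-1 = 7 edges. It is a tree.
Number of triangles = 0.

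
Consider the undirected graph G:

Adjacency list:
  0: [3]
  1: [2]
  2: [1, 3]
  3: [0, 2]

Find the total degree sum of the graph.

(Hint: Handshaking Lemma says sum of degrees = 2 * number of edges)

Count edges: 3 edges.
By Handshaking Lemma: sum of degrees = 2 * 3 = 6.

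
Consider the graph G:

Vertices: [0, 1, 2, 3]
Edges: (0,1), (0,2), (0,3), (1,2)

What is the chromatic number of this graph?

The graph has a maximum clique of size 3 (lower bound on chromatic number).
A valid 3-coloring: {0: 0, 1: 1, 2: 2, 3: 1}.
Chromatic number = 3.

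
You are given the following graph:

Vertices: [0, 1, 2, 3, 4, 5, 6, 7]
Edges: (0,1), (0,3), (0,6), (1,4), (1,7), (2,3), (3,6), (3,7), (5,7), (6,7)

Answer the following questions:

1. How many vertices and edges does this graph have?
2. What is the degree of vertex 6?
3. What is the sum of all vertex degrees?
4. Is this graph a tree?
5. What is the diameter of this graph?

Count: 8 vertices, 10 edges.
Vertex 6 has neighbors [0, 3, 7], degree = 3.
Handshaking lemma: 2 * 10 = 20.
A tree on 8 vertices has 7 edges. This graph has 10 edges (3 extra). Not a tree.
Diameter (longest shortest path) = 4.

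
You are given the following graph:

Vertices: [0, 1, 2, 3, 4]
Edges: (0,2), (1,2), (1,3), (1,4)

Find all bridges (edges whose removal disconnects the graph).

A bridge is an edge whose removal increases the number of connected components.
Bridges found: (0,2), (1,2), (1,3), (1,4)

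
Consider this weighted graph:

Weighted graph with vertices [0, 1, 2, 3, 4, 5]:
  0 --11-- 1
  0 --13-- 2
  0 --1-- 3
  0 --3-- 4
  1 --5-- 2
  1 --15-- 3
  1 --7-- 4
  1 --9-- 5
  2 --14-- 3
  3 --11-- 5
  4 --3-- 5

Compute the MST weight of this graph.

Applying Kruskal's algorithm (sort edges by weight, add if no cycle):
  Add (0,3) w=1
  Add (0,4) w=3
  Add (4,5) w=3
  Add (1,2) w=5
  Add (1,4) w=7
  Skip (1,5) w=9 (creates cycle)
  Skip (0,1) w=11 (creates cycle)
  Skip (3,5) w=11 (creates cycle)
  Skip (0,2) w=13 (creates cycle)
  Skip (2,3) w=14 (creates cycle)
  Skip (1,3) w=15 (creates cycle)
MST weight = 19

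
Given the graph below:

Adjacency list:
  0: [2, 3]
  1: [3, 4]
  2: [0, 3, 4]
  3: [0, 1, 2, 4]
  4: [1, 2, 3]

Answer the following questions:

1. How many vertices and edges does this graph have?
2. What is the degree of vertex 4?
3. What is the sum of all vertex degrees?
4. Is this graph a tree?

Count: 5 vertices, 7 edges.
Vertex 4 has neighbors [1, 2, 3], degree = 3.
Handshaking lemma: 2 * 7 = 14.
A tree on 5 vertices has 4 edges. This graph has 7 edges (3 extra). Not a tree.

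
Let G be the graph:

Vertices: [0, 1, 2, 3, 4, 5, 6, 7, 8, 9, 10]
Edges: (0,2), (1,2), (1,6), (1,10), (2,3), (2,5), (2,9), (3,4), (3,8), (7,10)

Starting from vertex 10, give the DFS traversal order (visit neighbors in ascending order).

DFS from vertex 10 (neighbors processed in ascending order):
Visit order: 10, 1, 2, 0, 3, 4, 8, 5, 9, 6, 7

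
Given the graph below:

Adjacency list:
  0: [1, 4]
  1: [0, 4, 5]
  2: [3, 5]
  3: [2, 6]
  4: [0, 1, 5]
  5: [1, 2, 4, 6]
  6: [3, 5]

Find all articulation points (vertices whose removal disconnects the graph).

An articulation point is a vertex whose removal disconnects the graph.
Articulation points: [5]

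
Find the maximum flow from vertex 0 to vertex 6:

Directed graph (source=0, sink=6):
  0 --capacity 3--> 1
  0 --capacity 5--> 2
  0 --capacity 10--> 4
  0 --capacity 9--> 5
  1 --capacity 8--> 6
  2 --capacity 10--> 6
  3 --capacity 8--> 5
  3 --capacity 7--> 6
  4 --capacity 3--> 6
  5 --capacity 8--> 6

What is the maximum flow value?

Computing max flow:
  Flow on (0->1): 3/3
  Flow on (0->2): 5/5
  Flow on (0->4): 3/10
  Flow on (0->5): 8/9
  Flow on (1->6): 3/8
  Flow on (2->6): 5/10
  Flow on (4->6): 3/3
  Flow on (5->6): 8/8
Maximum flow = 19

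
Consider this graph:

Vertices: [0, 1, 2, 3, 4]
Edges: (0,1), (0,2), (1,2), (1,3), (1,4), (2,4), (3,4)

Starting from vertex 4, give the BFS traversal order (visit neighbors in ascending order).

BFS from vertex 4 (neighbors processed in ascending order):
Visit order: 4, 1, 2, 3, 0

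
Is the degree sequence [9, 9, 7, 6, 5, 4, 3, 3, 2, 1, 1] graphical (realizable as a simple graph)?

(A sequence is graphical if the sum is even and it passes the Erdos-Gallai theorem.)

Sum of degrees = 50. Sum is even but fails Erdos-Gallai. The sequence is NOT graphical.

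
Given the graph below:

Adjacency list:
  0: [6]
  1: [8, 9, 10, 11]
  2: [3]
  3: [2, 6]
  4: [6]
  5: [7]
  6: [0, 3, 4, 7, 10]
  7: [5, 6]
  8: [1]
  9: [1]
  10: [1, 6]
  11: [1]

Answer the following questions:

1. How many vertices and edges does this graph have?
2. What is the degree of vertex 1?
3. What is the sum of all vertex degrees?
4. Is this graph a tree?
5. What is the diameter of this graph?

Count: 12 vertices, 11 edges.
Vertex 1 has neighbors [8, 9, 10, 11], degree = 4.
Handshaking lemma: 2 * 11 = 22.
A graph is a tree iff it is connected and has exactly n-1 edges. This graph is connected (all 12 vertices in one component) and has 12-1 = 11 edges. It is a tree.
Diameter (longest shortest path) = 5.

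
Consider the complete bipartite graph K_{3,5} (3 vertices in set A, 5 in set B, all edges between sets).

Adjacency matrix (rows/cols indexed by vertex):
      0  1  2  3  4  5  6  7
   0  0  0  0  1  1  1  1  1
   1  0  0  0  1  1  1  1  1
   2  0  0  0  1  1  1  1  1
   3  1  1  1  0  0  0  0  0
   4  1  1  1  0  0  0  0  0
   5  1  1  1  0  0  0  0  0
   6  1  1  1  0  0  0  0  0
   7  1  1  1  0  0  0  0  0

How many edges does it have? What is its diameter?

K_{3,5} has 3 * 5 = 15 edges.
Any vertex reaches any opposite-side vertex in 1 step; same-side vertices reach in 2 steps via any opposite-side vertex.
Diameter = 2.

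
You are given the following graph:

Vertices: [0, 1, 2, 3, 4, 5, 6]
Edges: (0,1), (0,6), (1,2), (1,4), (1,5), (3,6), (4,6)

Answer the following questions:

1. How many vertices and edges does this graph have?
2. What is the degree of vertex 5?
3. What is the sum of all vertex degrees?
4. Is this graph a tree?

Count: 7 vertices, 7 edges.
Vertex 5 has neighbors [1], degree = 1.
Handshaking lemma: 2 * 7 = 14.
A tree on 7 vertices has 6 edges. This graph has 7 edges (1 extra). Not a tree.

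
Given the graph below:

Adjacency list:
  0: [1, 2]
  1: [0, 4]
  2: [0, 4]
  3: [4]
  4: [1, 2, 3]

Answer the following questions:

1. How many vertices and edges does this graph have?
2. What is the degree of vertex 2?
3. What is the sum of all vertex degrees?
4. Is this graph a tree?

Count: 5 vertices, 5 edges.
Vertex 2 has neighbors [0, 4], degree = 2.
Handshaking lemma: 2 * 5 = 10.
A tree on 5 vertices has 4 edges. This graph has 5 edges (1 extra). Not a tree.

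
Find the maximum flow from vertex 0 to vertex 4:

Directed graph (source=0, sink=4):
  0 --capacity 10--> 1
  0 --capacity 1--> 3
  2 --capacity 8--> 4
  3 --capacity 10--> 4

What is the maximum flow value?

Computing max flow:
  Flow on (0->3): 1/1
  Flow on (3->4): 1/10
Maximum flow = 1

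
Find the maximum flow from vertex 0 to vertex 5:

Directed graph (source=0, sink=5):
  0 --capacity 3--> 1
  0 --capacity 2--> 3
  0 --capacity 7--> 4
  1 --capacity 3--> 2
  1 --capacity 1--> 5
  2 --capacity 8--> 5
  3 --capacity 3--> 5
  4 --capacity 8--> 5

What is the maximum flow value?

Computing max flow:
  Flow on (0->1): 3/3
  Flow on (0->3): 2/2
  Flow on (0->4): 7/7
  Flow on (1->2): 2/3
  Flow on (1->5): 1/1
  Flow on (2->5): 2/8
  Flow on (3->5): 2/3
  Flow on (4->5): 7/8
Maximum flow = 12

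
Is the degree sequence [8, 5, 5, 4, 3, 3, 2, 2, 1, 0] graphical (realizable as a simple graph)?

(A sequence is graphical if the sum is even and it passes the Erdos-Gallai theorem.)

Sum of degrees = 33. Sum is odd, so the sequence is NOT graphical.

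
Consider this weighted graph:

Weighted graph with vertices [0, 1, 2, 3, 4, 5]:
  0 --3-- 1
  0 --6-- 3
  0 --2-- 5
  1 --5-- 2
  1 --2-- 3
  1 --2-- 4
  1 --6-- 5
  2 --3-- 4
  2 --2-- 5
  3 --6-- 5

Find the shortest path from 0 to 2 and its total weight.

Using Dijkstra's algorithm from vertex 0:
Shortest path: 0 -> 5 -> 2
Total weight: 2 + 2 = 4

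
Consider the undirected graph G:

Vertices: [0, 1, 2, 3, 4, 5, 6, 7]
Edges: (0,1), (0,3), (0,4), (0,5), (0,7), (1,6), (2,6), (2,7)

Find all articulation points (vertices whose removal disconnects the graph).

An articulation point is a vertex whose removal disconnects the graph.
Articulation points: [0]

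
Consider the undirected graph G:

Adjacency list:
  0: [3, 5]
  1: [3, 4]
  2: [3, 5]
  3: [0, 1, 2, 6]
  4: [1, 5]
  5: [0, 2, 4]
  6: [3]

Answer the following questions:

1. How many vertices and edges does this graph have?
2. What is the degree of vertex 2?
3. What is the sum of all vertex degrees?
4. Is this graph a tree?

Count: 7 vertices, 8 edges.
Vertex 2 has neighbors [3, 5], degree = 2.
Handshaking lemma: 2 * 8 = 16.
A tree on 7 vertices has 6 edges. This graph has 8 edges (2 extra). Not a tree.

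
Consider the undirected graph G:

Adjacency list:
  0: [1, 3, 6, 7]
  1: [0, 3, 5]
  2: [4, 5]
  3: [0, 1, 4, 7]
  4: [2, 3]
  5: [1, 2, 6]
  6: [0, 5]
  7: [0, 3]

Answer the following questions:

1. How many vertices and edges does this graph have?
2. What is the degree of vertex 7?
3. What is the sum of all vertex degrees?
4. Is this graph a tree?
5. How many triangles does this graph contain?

Count: 8 vertices, 11 edges.
Vertex 7 has neighbors [0, 3], degree = 2.
Handshaking lemma: 2 * 11 = 22.
A tree on 8 vertices has 7 edges. This graph has 11 edges (4 extra). Not a tree.
Number of triangles = 2.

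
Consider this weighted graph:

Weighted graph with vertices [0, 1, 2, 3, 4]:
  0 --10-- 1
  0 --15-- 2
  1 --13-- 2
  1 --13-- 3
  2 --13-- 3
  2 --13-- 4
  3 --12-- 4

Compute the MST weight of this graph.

Applying Kruskal's algorithm (sort edges by weight, add if no cycle):
  Add (0,1) w=10
  Add (3,4) w=12
  Add (1,2) w=13
  Add (1,3) w=13
  Skip (2,3) w=13 (creates cycle)
  Skip (2,4) w=13 (creates cycle)
  Skip (0,2) w=15 (creates cycle)
MST weight = 48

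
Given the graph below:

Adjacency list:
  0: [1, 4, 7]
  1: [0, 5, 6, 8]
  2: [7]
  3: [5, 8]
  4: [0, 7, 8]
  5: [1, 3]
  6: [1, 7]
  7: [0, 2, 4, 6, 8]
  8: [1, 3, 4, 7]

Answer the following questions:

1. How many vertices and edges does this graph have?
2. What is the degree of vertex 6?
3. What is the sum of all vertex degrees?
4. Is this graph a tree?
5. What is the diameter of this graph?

Count: 9 vertices, 13 edges.
Vertex 6 has neighbors [1, 7], degree = 2.
Handshaking lemma: 2 * 13 = 26.
A tree on 9 vertices has 8 edges. This graph has 13 edges (5 extra). Not a tree.
Diameter (longest shortest path) = 4.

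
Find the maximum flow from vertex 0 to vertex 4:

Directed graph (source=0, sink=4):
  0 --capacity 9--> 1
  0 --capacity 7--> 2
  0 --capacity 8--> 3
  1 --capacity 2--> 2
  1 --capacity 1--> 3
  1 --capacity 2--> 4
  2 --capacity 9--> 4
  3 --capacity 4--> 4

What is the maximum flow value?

Computing max flow:
  Flow on (0->1): 5/9
  Flow on (0->2): 7/7
  Flow on (0->3): 3/8
  Flow on (1->2): 2/2
  Flow on (1->3): 1/1
  Flow on (1->4): 2/2
  Flow on (2->4): 9/9
  Flow on (3->4): 4/4
Maximum flow = 15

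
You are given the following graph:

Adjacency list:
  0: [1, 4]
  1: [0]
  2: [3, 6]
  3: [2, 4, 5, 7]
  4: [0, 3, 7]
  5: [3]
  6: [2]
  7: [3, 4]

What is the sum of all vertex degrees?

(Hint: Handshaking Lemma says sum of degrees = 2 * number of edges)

Count edges: 8 edges.
By Handshaking Lemma: sum of degrees = 2 * 8 = 16.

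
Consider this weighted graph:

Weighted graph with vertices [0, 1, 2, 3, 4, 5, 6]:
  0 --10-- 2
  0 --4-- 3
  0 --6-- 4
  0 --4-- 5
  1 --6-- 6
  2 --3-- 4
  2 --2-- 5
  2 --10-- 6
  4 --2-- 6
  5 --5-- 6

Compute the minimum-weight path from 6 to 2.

Using Dijkstra's algorithm from vertex 6:
Shortest path: 6 -> 4 -> 2
Total weight: 2 + 3 = 5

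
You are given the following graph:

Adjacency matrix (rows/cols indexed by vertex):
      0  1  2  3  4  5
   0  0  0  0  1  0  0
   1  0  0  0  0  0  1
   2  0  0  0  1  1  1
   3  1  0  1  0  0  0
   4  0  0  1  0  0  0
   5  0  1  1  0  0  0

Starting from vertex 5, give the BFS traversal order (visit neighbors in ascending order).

BFS from vertex 5 (neighbors processed in ascending order):
Visit order: 5, 1, 2, 3, 4, 0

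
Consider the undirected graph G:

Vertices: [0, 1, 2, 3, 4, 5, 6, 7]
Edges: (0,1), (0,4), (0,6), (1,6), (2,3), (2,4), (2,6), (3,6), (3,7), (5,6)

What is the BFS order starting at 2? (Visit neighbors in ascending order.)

BFS from vertex 2 (neighbors processed in ascending order):
Visit order: 2, 3, 4, 6, 7, 0, 1, 5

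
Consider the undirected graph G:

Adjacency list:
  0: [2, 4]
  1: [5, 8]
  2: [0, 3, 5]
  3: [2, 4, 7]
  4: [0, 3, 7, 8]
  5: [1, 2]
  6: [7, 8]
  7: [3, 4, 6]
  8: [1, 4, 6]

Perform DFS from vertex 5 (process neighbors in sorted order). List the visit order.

DFS from vertex 5 (neighbors processed in ascending order):
Visit order: 5, 1, 8, 4, 0, 2, 3, 7, 6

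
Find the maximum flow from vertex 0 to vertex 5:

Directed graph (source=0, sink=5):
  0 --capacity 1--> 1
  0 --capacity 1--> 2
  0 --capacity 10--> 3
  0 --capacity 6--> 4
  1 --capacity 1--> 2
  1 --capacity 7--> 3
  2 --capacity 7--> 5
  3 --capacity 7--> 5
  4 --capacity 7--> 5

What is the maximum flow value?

Computing max flow:
  Flow on (0->1): 1/1
  Flow on (0->2): 1/1
  Flow on (0->3): 7/10
  Flow on (0->4): 6/6
  Flow on (1->2): 1/1
  Flow on (2->5): 2/7
  Flow on (3->5): 7/7
  Flow on (4->5): 6/7
Maximum flow = 15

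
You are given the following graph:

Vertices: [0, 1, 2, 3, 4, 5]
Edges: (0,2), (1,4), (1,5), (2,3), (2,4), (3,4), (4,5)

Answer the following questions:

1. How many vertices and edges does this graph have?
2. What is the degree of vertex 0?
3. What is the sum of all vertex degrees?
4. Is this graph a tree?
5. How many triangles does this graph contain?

Count: 6 vertices, 7 edges.
Vertex 0 has neighbors [2], degree = 1.
Handshaking lemma: 2 * 7 = 14.
A tree on 6 vertices has 5 edges. This graph has 7 edges (2 extra). Not a tree.
Number of triangles = 2.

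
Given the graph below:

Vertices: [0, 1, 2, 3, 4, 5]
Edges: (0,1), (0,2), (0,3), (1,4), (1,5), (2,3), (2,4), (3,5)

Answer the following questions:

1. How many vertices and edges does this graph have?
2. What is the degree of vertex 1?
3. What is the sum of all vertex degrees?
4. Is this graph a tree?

Count: 6 vertices, 8 edges.
Vertex 1 has neighbors [0, 4, 5], degree = 3.
Handshaking lemma: 2 * 8 = 16.
A tree on 6 vertices has 5 edges. This graph has 8 edges (3 extra). Not a tree.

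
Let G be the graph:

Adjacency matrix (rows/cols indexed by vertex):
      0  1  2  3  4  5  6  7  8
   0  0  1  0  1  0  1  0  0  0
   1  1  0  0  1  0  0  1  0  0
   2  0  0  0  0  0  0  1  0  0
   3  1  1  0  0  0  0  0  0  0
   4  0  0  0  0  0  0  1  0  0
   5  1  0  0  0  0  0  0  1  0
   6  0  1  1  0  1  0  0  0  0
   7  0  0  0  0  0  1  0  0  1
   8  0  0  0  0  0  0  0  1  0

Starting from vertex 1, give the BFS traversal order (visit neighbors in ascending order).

BFS from vertex 1 (neighbors processed in ascending order):
Visit order: 1, 0, 3, 6, 5, 2, 4, 7, 8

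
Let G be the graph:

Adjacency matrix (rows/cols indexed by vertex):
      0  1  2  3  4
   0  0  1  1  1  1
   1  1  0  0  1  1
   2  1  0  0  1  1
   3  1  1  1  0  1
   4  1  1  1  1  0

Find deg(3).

Vertex 3 has neighbors [0, 1, 2, 4], so deg(3) = 4.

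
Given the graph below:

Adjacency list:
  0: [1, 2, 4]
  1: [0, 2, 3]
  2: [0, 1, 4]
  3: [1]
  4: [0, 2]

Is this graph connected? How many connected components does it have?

Checking connectivity: the graph has 1 connected component(s).
All vertices are reachable from each other. The graph IS connected.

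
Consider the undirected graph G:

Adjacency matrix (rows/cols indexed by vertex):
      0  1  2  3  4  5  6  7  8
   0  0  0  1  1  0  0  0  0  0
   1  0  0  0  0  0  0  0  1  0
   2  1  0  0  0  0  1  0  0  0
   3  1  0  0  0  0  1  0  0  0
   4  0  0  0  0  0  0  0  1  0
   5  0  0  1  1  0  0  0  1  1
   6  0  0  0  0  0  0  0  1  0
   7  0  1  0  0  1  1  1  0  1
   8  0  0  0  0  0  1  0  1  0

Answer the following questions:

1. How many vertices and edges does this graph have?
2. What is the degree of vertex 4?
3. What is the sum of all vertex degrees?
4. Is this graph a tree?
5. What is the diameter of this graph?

Count: 9 vertices, 10 edges.
Vertex 4 has neighbors [7], degree = 1.
Handshaking lemma: 2 * 10 = 20.
A tree on 9 vertices has 8 edges. This graph has 10 edges (2 extra). Not a tree.
Diameter (longest shortest path) = 4.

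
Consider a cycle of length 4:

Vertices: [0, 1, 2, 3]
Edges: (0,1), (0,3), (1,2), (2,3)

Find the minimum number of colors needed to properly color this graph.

This is an even cycle (C_4). Even cycles are bipartite.
Chromatic number = 2.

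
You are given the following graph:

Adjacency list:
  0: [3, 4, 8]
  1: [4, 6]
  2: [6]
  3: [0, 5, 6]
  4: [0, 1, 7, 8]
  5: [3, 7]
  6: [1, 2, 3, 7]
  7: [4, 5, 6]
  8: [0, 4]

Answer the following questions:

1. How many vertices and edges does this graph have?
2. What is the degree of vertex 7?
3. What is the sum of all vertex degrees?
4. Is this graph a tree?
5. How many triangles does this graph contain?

Count: 9 vertices, 12 edges.
Vertex 7 has neighbors [4, 5, 6], degree = 3.
Handshaking lemma: 2 * 12 = 24.
A tree on 9 vertices has 8 edges. This graph has 12 edges (4 extra). Not a tree.
Number of triangles = 1.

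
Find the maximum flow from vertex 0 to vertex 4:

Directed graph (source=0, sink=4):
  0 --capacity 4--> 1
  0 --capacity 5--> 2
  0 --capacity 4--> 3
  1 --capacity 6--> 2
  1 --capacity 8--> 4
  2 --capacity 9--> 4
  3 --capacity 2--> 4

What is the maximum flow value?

Computing max flow:
  Flow on (0->1): 4/4
  Flow on (0->2): 5/5
  Flow on (0->3): 2/4
  Flow on (1->4): 4/8
  Flow on (2->4): 5/9
  Flow on (3->4): 2/2
Maximum flow = 11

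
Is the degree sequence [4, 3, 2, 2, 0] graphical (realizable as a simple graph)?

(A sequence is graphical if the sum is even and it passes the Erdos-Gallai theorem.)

Sum of degrees = 11. Sum is odd, so the sequence is NOT graphical.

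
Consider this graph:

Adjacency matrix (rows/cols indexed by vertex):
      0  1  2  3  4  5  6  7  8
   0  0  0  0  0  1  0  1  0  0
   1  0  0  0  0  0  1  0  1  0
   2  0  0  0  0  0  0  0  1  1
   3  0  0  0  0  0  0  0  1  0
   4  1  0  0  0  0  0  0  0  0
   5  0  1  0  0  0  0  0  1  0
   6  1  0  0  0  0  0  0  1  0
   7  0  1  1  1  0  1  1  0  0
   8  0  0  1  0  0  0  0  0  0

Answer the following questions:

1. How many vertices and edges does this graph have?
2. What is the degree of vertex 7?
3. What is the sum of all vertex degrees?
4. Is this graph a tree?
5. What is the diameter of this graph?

Count: 9 vertices, 9 edges.
Vertex 7 has neighbors [1, 2, 3, 5, 6], degree = 5.
Handshaking lemma: 2 * 9 = 18.
A tree on 9 vertices has 8 edges. This graph has 9 edges (1 extra). Not a tree.
Diameter (longest shortest path) = 5.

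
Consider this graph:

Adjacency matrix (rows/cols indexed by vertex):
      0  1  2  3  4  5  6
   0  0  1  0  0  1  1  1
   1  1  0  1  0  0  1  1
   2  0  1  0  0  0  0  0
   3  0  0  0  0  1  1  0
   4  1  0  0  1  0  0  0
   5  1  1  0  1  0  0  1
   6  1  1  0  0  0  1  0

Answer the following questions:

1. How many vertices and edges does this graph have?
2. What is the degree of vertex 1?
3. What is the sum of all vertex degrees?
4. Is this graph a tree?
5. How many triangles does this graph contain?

Count: 7 vertices, 10 edges.
Vertex 1 has neighbors [0, 2, 5, 6], degree = 4.
Handshaking lemma: 2 * 10 = 20.
A tree on 7 vertices has 6 edges. This graph has 10 edges (4 extra). Not a tree.
Number of triangles = 4.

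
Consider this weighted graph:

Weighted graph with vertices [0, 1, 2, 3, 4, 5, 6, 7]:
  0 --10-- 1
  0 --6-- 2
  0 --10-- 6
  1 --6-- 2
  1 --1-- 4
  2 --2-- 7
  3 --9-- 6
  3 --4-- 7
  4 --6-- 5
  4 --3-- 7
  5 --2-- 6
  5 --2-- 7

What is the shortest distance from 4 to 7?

Using Dijkstra's algorithm from vertex 4:
Shortest path: 4 -> 7
Total weight: 3 = 3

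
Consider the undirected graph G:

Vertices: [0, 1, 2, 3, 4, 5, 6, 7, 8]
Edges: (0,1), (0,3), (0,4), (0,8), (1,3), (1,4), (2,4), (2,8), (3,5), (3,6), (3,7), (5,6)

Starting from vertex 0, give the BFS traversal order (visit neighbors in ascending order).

BFS from vertex 0 (neighbors processed in ascending order):
Visit order: 0, 1, 3, 4, 8, 5, 6, 7, 2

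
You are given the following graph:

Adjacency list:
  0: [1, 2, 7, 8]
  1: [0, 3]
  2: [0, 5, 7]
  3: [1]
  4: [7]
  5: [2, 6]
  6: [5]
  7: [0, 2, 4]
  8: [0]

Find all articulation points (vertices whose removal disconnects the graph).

An articulation point is a vertex whose removal disconnects the graph.
Articulation points: [0, 1, 2, 5, 7]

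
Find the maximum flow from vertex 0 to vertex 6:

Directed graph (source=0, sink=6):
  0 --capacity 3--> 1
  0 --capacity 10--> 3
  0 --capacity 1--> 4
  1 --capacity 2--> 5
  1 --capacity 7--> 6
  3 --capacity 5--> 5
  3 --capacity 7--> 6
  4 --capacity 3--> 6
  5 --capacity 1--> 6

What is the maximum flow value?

Computing max flow:
  Flow on (0->1): 3/3
  Flow on (0->3): 8/10
  Flow on (0->4): 1/1
  Flow on (1->6): 3/7
  Flow on (3->5): 1/5
  Flow on (3->6): 7/7
  Flow on (4->6): 1/3
  Flow on (5->6): 1/1
Maximum flow = 12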